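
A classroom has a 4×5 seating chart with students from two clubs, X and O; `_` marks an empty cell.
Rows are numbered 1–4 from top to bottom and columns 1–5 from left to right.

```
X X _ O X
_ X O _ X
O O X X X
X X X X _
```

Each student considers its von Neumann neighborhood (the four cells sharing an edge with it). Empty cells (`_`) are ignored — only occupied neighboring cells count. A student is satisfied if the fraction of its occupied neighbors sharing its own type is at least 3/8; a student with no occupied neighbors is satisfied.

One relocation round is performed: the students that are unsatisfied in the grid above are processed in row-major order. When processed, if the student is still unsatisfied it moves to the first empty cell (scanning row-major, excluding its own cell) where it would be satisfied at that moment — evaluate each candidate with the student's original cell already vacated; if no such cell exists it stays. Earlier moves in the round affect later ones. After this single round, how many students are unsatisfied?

1

Initially unsatisfied (in order): (1,4), (2,2), (2,3), (3,2).
  (1,4) → (1,3).
  (2,2) → (1,4).
  (2,3): now satisfied by earlier moves; stays.
  (3,2) → (2,1).
Resulting grid:
X X O X X
O _ O _ X
O _ X X X
X X X X _
Unsatisfied now: (1,3).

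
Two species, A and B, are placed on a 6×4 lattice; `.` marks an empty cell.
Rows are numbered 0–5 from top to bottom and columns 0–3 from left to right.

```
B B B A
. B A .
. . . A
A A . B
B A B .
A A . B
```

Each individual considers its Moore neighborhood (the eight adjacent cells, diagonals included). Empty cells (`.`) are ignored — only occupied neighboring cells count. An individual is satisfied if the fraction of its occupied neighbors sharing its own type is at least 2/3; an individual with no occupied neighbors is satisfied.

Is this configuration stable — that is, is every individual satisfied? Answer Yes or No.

(0,0)B 2/2 satisfied
(0,1)B 3/4 satisfied
(0,2)B 2/4 not
(0,3)A 1/2 not
(1,1)B 3/4 satisfied
(1,2)A 2/5 not
(2,3)A 1/2 not
(3,0)A 2/3 satisfied
(3,1)A 2/4 not
(3,3)B 1/2 not
(4,0)B 0/5 not
(4,1)A 4/6 satisfied
(4,2)B 2/5 not
(5,0)A 2/3 satisfied
(5,1)A 2/4 not
(5,3)B 1/1 satisfied
For instance (0,2) has only 2/4 same-type neighbors, below 2/3.

No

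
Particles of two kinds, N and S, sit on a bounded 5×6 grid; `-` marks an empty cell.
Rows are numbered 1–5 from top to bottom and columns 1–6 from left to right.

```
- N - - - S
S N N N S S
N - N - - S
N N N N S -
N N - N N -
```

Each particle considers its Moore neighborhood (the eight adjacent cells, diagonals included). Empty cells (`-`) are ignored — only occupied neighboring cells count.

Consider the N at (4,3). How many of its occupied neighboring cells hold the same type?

5

Occupied neighbors of (4,3): (3,3)=N, (4,2)=N, (4,4)=N, (5,2)=N, (5,4)=N.
Same type (N): 5 of 5.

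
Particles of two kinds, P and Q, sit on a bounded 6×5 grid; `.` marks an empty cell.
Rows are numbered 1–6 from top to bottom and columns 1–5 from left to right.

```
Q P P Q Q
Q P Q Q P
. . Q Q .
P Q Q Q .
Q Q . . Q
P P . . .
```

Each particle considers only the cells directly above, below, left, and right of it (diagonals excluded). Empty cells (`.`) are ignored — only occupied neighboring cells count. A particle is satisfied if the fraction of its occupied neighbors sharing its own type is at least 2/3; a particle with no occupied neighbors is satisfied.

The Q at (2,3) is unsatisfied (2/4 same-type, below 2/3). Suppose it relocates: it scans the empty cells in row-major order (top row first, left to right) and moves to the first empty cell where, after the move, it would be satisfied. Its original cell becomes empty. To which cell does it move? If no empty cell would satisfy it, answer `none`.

(3,2)

Vacating (2,3). Empty cells in order:
  (3,1): 1/2 same-type → still unsatisfied.
  (3,2): 2/3 same-type → satisfied — stop here.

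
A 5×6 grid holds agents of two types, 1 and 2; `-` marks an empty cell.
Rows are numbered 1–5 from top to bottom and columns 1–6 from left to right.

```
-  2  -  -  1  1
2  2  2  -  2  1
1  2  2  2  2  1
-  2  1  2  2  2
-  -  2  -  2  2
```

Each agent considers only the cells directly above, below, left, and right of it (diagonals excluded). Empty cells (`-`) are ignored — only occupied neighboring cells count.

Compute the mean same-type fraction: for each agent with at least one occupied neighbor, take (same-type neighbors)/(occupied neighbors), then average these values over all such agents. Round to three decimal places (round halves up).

0.655

Row 1: (1,2)2 1/1 · (1,5)1 1/2 · (1,6)1 2/2
Row 2: (2,1)2 1/2 · (2,2)2 4/4 · (2,3)2 2/2 · (2,5)2 1/3 · (2,6)1 2/3
Row 3: (3,1)1 0/2 · (3,2)2 3/4 · (3,3)2 3/4 · (3,4)2 3/3 · (3,5)2 3/4 · (3,6)1 1/3
Row 4: (4,2)2 1/2 · (4,3)1 0/4 · (4,4)2 2/3 · (4,5)2 4/4 · (4,6)2 2/3
Row 5: (5,3)2 0/1 · (5,5)2 2/2 · (5,6)2 2/2
Sum over 22 agents: 1/1 + 1/2 + 2/2 + 1/2 + 4/4 + 2/2 + 1/3 + 2/3 + 0/2 + 3/4 + 3/4 + 3/3 + 3/4 + 1/3 + 1/2 + 0/4 + 2/3 + 4/4 + 2/3 + 0/1 + 2/2 + 2/2 = 173/12; mean = 173/12 ÷ 22 = 173/264 = 0.655303… → 0.655.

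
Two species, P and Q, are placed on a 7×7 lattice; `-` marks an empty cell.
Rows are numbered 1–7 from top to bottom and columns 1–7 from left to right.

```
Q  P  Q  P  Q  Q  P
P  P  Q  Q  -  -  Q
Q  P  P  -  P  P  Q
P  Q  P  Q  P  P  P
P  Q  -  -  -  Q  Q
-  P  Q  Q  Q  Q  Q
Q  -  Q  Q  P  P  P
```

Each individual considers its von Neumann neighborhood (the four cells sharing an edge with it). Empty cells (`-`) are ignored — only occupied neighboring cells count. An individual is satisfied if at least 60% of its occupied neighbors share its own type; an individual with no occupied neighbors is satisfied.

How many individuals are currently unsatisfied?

24

Row 1: (1,1)Q 0/2 ✗ · (1,2)P 1/3 ✗ · (1,3)Q 1/3 ✗ · (1,4)P 0/3 ✗ · (1,5)Q 1/2 ✗ · (1,6)Q 1/2 ✗ · (1,7)P 0/2 ✗
Row 2: (2,1)P 1/3 ✗ · (2,2)P 3/4 ✓ · (2,3)Q 2/4 ✗ · (2,4)Q 1/2 ✗ · (2,7)Q 1/2 ✗
Row 3: (3,1)Q 0/3 ✗ · (3,2)P 2/4 ✗ · (3,3)P 2/3 ✓ · (3,5)P 2/2 ✓ · (3,6)P 2/3 ✓ · (3,7)Q 1/3 ✗
Row 4: (4,1)P 1/3 ✗ · (4,2)Q 1/4 ✗ · (4,3)P 1/3 ✗ · (4,4)Q 0/2 ✗ · (4,5)P 2/3 ✓ · (4,6)P 3/4 ✓ · (4,7)P 1/3 ✗
Row 5: (5,1)P 1/2 ✗ · (5,2)Q 1/3 ✗ · (5,6)Q 2/3 ✓ · (5,7)Q 2/3 ✓
Row 6: (6,2)P 0/2 ✗ · (6,3)Q 2/3 ✓ · (6,4)Q 3/3 ✓ · (6,5)Q 2/3 ✓ · (6,6)Q 3/4 ✓ · (6,7)Q 2/3 ✓
Row 7: (7,1)Q 0/0 ✓ · (7,3)Q 2/2 ✓ · (7,4)Q 2/3 ✓ · (7,5)P 1/3 ✗ · (7,6)P 2/3 ✓ · (7,7)P 1/2 ✗
Unsatisfied: (1,1), (1,2), (1,3), (1,4), (1,5), (1,6), (1,7), (2,1), (2,3), (2,4), (2,7), (3,1), (3,2), (3,7), (4,1), (4,2), (4,3), (4,4), (4,7), (5,1), (5,2), (6,2), (7,5), (7,7) — 24 in total.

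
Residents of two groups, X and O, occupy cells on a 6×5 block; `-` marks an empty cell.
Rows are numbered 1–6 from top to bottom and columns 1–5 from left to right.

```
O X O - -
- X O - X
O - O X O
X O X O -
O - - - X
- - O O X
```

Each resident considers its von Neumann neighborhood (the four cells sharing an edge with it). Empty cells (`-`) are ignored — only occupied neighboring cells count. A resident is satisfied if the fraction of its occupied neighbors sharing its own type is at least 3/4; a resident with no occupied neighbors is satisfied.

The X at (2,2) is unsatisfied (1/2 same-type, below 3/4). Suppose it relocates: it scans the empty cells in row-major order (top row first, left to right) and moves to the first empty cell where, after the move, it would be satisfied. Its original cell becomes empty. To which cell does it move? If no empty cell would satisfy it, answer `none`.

(1,5)

Vacating (2,2). Empty cells in order:
  (1,4): 0/1 same-type → still unsatisfied.
  (1,5): 1/1 same-type → satisfied — stop here.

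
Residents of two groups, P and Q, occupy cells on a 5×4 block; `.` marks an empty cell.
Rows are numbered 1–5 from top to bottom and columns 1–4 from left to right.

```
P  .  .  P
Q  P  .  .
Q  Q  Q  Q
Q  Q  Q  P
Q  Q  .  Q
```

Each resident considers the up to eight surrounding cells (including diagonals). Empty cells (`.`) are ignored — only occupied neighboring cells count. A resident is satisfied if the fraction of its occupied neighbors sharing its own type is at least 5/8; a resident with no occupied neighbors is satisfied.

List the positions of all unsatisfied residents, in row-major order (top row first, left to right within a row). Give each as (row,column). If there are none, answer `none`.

(1,1)P 1/2 ✗
(1,4)P 0/0 ✓
(2,1)Q 2/4 ✗
(2,2)P 1/5 ✗
(3,1)Q 4/5 ✓
(3,2)Q 6/7 ✓
(3,3)Q 4/6 ✓
(3,4)Q 2/3 ✓
(4,1)Q 5/5 ✓
(4,2)Q 7/7 ✓
(4,3)Q 6/7 ✓
(4,4)P 0/4 ✗
(5,1)Q 3/3 ✓
(5,2)Q 4/4 ✓
(5,4)Q 1/2 ✗

(1,1), (2,1), (2,2), (4,4), (5,4)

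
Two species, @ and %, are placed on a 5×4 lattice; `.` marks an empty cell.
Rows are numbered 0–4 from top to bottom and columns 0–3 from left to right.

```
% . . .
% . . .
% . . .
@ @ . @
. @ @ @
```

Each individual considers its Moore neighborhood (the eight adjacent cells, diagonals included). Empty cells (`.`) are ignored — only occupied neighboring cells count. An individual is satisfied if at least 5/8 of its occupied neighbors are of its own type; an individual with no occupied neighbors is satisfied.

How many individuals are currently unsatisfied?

1

Row 0: (0,0)% 1/1 satisfied
Row 1: (1,0)% 2/2 satisfied
Row 2: (2,0)% 1/3 not
Row 3: (3,0)@ 2/3 satisfied · (3,1)@ 3/4 satisfied · (3,3)@ 2/2 satisfied
Row 4: (4,1)@ 3/3 satisfied · (4,2)@ 4/4 satisfied · (4,3)@ 2/2 satisfied
Unsatisfied: (2,0) — 1 in total.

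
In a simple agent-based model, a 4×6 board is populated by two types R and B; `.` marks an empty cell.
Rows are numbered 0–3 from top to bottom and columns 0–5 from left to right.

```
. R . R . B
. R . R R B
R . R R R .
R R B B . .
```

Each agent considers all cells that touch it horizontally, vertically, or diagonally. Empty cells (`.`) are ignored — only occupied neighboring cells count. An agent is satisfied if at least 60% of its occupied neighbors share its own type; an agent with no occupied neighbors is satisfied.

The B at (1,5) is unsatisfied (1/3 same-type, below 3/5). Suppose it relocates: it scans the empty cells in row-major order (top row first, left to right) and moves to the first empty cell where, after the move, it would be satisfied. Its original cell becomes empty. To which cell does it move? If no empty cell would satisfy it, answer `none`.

none

Vacating (1,5). Empty cells in order:
  (0,0): 0/2 same-type → still unsatisfied.
  (0,2): 0/4 same-type → still unsatisfied.
  (0,4): 1/4 same-type → still unsatisfied.
  (1,0): 0/3 same-type → still unsatisfied.
  (1,2): 0/6 same-type → still unsatisfied.
  (2,1): 1/6 same-type → still unsatisfied.
  (2,5): 0/2 same-type → still unsatisfied.
  (3,4): 1/3 same-type → still unsatisfied.
  (3,5): 0/1 same-type → still unsatisfied.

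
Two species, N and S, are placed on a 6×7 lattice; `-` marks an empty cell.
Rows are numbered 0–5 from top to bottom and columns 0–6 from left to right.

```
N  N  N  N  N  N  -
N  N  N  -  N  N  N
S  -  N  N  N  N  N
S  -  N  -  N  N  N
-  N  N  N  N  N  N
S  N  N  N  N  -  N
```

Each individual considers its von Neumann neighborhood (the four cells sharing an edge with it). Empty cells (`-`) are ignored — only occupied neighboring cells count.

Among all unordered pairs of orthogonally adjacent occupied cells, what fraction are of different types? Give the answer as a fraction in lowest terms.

1/24

Scan each occupied cell's neighbors to the right and below so each pair is counted once.
From row 0: 0 unlike of 10 pairs (running 0/10).
From row 1: 1 unlike of 9 pairs (running 1/19).
From row 2: 0 unlike of 9 pairs (running 1/28).
From row 3: 0 unlike of 6 pairs (running 1/34).
From row 4: 0 unlike of 10 pairs (running 1/44).
From row 5: 1 unlike of 4 pairs (running 2/48).
Total adjacent occupied pairs: 48; unlike-type pairs: 2.
2/48 reduces to 1/24.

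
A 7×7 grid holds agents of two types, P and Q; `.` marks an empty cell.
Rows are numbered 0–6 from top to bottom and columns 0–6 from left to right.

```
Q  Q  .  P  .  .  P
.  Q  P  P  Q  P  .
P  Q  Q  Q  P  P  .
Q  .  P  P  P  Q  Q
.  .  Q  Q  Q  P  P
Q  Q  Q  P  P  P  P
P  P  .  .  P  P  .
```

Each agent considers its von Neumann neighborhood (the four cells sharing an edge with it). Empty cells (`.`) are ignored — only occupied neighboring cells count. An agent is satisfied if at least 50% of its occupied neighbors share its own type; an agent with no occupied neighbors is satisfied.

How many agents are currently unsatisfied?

(0,0)Q 1/1 satisfied
(0,1)Q 2/2 satisfied
(0,3)P 1/1 satisfied
(0,6)P 0/0 satisfied
(1,1)Q 2/3 satisfied
(1,2)P 1/3 not
(1,3)P 2/4 satisfied
(1,4)Q 0/3 not
(1,5)P 1/2 satisfied
(2,0)P 0/2 not
(2,1)Q 2/3 satisfied
(2,2)Q 2/4 satisfied
(2,3)Q 1/4 not
(2,4)P 2/4 satisfied
(2,5)P 2/3 satisfied
(3,0)Q 0/1 not
(3,2)P 1/3 not
(3,3)P 2/4 satisfied
(3,4)P 2/4 satisfied
(3,5)Q 1/4 not
(3,6)Q 1/2 satisfied
(4,2)Q 2/3 satisfied
(4,3)Q 2/4 satisfied
(4,4)Q 1/4 not
(4,5)P 2/4 satisfied
(4,6)P 2/3 satisfied
(5,0)Q 1/2 satisfied
(5,1)Q 2/3 satisfied
(5,2)Q 2/3 satisfied
(5,3)P 1/3 not
(5,4)P 3/4 satisfied
(5,5)P 4/4 satisfied
(5,6)P 2/2 satisfied
(6,0)P 1/2 satisfied
(6,1)P 1/2 satisfied
(6,4)P 2/2 satisfied
(6,5)P 2/2 satisfied
Unsatisfied: (1,2), (1,4), (2,0), (2,3), (3,0), (3,2), (3,5), (4,4), (5,3) — 9 in total.

9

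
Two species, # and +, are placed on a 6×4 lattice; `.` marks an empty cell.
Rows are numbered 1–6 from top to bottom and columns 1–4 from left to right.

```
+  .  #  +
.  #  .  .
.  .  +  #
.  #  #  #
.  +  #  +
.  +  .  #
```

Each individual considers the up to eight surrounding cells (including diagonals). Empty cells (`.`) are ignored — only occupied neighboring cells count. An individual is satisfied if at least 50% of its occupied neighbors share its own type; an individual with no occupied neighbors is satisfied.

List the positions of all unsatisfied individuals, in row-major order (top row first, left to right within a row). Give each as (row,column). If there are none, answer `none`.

Row 1: (1,1)+ 0/1 unhappy · (1,3)# 1/2 ok · (1,4)+ 0/1 unhappy
Row 2: (2,2)# 1/3 unhappy
Row 3: (3,3)+ 0/5 unhappy · (3,4)# 2/3 ok
Row 4: (4,2)# 2/4 ok · (4,3)# 4/7 ok · (4,4)# 3/5 ok
Row 5: (5,2)+ 1/4 unhappy · (5,3)# 4/7 ok · (5,4)+ 0/4 unhappy
Row 6: (6,2)+ 1/2 ok · (6,4)# 1/2 ok

(1,1), (1,4), (2,2), (3,3), (5,2), (5,4)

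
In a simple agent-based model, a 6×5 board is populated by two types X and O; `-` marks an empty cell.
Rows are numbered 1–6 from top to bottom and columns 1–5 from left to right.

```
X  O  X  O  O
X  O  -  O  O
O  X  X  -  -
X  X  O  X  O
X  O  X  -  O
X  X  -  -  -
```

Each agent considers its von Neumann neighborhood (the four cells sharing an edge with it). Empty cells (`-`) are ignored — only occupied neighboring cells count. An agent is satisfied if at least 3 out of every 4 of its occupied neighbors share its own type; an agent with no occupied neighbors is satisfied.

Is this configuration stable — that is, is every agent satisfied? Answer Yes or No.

No

Row 1: (1,1)X 1/2 ✗ · (1,2)O 1/3 ✗ · (1,3)X 0/2 ✗ · (1,4)O 2/3 ✗ · (1,5)O 2/2 ✓
Row 2: (2,1)X 1/3 ✗ · (2,2)O 1/3 ✗ · (2,4)O 2/2 ✓ · (2,5)O 2/2 ✓
Row 3: (3,1)O 0/3 ✗ · (3,2)X 2/4 ✗ · (3,3)X 1/2 ✗
Row 4: (4,1)X 2/3 ✗ · (4,2)X 2/4 ✗ · (4,3)O 0/4 ✗ · (4,4)X 0/2 ✗ · (4,5)O 1/2 ✗
Row 5: (5,1)X 2/3 ✗ · (5,2)O 0/4 ✗ · (5,3)X 0/2 ✗ · (5,5)O 1/1 ✓
Row 6: (6,1)X 2/2 ✓ · (6,2)X 1/2 ✗
For instance (1,1) has only 1/2 same-type neighbors, below 3/4.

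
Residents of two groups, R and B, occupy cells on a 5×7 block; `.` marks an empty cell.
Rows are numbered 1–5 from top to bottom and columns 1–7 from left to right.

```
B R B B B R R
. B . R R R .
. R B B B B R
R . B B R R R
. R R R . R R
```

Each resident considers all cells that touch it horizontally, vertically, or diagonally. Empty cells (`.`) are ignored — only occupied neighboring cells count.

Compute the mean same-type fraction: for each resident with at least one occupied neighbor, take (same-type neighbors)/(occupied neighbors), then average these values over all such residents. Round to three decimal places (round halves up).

(1,1)B 1/2
(1,2)R 0/3
(1,3)B 2/4
(1,4)B 2/4
(1,5)B 1/5
(1,6)R 3/4
(1,7)R 2/2
(2,2)B 3/5
(2,4)R 1/7
(2,5)R 3/8
(2,6)R 4/7
(3,2)R 1/4
(3,3)B 4/6
(3,4)B 4/7
(3,5)B 3/8
(3,6)B 1/7
(3,7)R 3/4
(4,1)R 2/2
(4,3)B 3/7
(4,4)B 4/7
(4,5)R 3/7
(4,6)R 5/7
(4,7)R 4/5
(5,2)R 2/3
(5,3)R 2/4
(5,4)R 2/4
(5,6)R 4/4
(5,7)R 3/3
Sum over 28 residents: 1/2 + 0/3 + 2/4 + 2/4 + 1/5 + 3/4 + 2/2 + 3/5 + 1/7 + 3/8 + 4/7 + 1/4 + 4/6 + 4/7 + 3/8 + 1/7 + 3/4 + 2/2 + 3/7 + 4/7 + 3/7 + 5/7 + 4/5 + 2/3 + 2/4 + 2/4 + 4/4 + 3/3 = 1628/105; mean = 1628/105 ÷ 28 = 407/735 = 0.553741… → 0.554.

0.554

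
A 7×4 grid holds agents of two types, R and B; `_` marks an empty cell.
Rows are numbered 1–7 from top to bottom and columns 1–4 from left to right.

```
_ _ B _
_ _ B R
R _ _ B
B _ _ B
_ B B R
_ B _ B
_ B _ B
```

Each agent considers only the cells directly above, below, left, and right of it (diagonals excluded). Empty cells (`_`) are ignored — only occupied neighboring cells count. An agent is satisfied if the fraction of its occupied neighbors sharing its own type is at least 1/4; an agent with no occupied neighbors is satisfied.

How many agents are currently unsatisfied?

Row 1: (1,3)B 1/1 ok
Row 2: (2,3)B 1/2 ok · (2,4)R 0/2 unhappy
Row 3: (3,1)R 0/1 unhappy · (3,4)B 1/2 ok
Row 4: (4,1)B 0/1 unhappy · (4,4)B 1/2 ok
Row 5: (5,2)B 2/2 ok · (5,3)B 1/2 ok · (5,4)R 0/3 unhappy
Row 6: (6,2)B 2/2 ok · (6,4)B 1/2 ok
Row 7: (7,2)B 1/1 ok · (7,4)B 1/1 ok
Unsatisfied: (2,4), (3,1), (4,1), (5,4) — 4 in total.

4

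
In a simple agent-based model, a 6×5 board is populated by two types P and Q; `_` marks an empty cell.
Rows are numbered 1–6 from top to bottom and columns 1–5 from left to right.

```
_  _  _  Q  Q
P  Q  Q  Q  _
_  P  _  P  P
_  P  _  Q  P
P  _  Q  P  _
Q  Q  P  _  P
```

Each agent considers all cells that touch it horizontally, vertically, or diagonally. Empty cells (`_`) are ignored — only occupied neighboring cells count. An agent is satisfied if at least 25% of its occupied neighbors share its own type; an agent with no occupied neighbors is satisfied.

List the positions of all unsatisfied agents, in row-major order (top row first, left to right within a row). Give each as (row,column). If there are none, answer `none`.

(1,4)Q 3/3 ✓
(1,5)Q 2/2 ✓
(2,1)P 1/2 ✓
(2,2)Q 1/3 ✓
(2,3)Q 3/5 ✓
(2,4)Q 3/5 ✓
(3,2)P 2/4 ✓
(3,4)P 2/5 ✓
(3,5)P 2/4 ✓
(4,2)P 2/3 ✓
(4,4)Q 1/5 ✗
(4,5)P 3/4 ✓
(5,1)P 1/3 ✓
(5,3)Q 2/5 ✓
(5,4)P 3/5 ✓
(6,1)Q 1/2 ✓
(6,2)Q 2/4 ✓
(6,3)P 1/3 ✓
(6,5)P 1/1 ✓

(4,4)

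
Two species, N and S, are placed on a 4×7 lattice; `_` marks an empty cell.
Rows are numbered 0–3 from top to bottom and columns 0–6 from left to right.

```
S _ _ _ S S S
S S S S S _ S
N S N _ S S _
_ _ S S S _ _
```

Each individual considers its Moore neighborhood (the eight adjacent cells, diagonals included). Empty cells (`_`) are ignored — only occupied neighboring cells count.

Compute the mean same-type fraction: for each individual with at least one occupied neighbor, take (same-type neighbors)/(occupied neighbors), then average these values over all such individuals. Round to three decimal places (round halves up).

0.781

Row 0: (0,0)S 2/2 · (0,4)S 3/3 · (0,5)S 4/4 · (0,6)S 2/2
Row 1: (1,0)S 3/4 · (1,1)S 4/6 · (1,2)S 3/4 · (1,3)S 4/5 · (1,4)S 5/5 · (1,6)S 3/3
Row 2: (2,0)N 0/3 · (2,1)S 4/6 · (2,2)N 0/6 · (2,4)S 5/5 · (2,5)S 4/4
Row 3: (3,2)S 2/3 · (3,3)S 3/4 · (3,4)S 3/3
Sum over 18 individuals: 2/2 + 3/3 + 4/4 + 2/2 + 3/4 + 4/6 + 3/4 + 4/5 + 5/5 + 3/3 + 0/3 + 4/6 + 0/6 + 5/5 + 4/4 + 2/3 + 3/4 + 3/3 = 281/20; mean = 281/20 ÷ 18 = 281/360 = 0.780555… → 0.781.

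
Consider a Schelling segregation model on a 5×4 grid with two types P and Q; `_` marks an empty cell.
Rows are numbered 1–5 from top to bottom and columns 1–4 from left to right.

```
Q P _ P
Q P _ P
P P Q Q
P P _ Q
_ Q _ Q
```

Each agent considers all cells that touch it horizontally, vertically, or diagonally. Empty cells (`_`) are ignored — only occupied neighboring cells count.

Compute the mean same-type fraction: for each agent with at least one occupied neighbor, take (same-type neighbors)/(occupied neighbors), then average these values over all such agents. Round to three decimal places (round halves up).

(1,1)Q 1/3
(1,2)P 1/3
(1,4)P 1/1
(2,1)Q 1/5
(2,2)P 3/6
(2,4)P 1/3
(3,1)P 4/5
(3,2)P 4/6
(3,3)Q 2/6
(3,4)Q 2/3
(4,1)P 3/4
(4,2)P 3/5
(4,4)Q 3/3
(5,2)Q 0/2
(5,4)Q 1/1
Sum over 15 agents: 1/3 + 1/3 + 1/1 + 1/5 + 3/6 + 1/3 + 4/5 + 4/6 + 2/6 + 2/3 + 3/4 + 3/5 + 3/3 + 0/2 + 1/1 = 511/60; mean = 511/60 ÷ 15 = 511/900 = 0.567777… → 0.568.

0.568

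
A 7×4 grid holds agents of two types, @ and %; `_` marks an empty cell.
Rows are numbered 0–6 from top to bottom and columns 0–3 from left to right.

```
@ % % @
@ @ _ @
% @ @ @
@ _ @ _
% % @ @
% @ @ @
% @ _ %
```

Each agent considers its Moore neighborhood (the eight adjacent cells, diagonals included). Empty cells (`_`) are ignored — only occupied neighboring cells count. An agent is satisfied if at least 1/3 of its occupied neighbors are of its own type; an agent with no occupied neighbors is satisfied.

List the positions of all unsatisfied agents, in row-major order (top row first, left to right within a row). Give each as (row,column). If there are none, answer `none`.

(0,1), (0,2), (2,0), (3,0), (4,1), (6,3)

(0,0)@ 2/3 ✓
(0,1)% 1/4 ✗
(0,2)% 1/4 ✗
(0,3)@ 1/2 ✓
(1,0)@ 3/5 ✓
(1,1)@ 4/7 ✓
(1,3)@ 3/4 ✓
(2,0)% 0/4 ✗
(2,1)@ 5/6 ✓
(2,2)@ 5/5 ✓
(2,3)@ 3/3 ✓
(3,0)@ 1/4 ✗
(3,2)@ 5/6 ✓
(4,0)% 2/4 ✓
(4,1)% 2/7 ✗
(4,2)@ 5/6 ✓
(4,3)@ 4/4 ✓
(5,0)% 3/5 ✓
(5,1)@ 3/7 ✓
(5,2)@ 5/7 ✓
(5,3)@ 3/4 ✓
(6,0)% 1/3 ✓
(6,1)@ 2/4 ✓
(6,3)% 0/2 ✗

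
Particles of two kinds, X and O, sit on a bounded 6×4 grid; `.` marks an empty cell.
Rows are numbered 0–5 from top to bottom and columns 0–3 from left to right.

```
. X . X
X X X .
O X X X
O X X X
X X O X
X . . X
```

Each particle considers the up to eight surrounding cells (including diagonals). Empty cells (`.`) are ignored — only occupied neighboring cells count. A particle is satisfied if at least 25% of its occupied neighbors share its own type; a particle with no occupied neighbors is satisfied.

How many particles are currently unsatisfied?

3

Row 0: (0,1)X 3/3 satisfied · (0,3)X 1/1 satisfied
Row 1: (1,0)X 3/4 satisfied · (1,1)X 5/6 satisfied · (1,2)X 6/6 satisfied
Row 2: (2,0)O 1/5 not · (2,1)X 6/8 satisfied · (2,2)X 7/7 satisfied · (2,3)X 4/4 satisfied
Row 3: (3,0)O 1/5 not · (3,1)X 5/8 satisfied · (3,2)X 7/8 satisfied · (3,3)X 4/5 satisfied
Row 4: (4,0)X 3/4 satisfied · (4,1)X 4/6 satisfied · (4,2)O 0/6 not · (4,3)X 3/4 satisfied
Row 5: (5,0)X 2/2 satisfied · (5,3)X 1/2 satisfied
Unsatisfied: (2,0), (3,0), (4,2) — 3 in total.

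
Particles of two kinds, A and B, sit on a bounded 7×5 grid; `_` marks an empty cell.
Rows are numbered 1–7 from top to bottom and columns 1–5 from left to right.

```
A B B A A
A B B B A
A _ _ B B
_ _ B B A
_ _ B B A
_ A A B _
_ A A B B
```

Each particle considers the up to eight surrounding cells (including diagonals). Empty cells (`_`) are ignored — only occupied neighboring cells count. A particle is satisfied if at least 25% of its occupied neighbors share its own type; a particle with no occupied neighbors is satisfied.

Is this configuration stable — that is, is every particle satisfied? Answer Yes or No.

No

(1,1)A 1/3 ✓
(1,2)B 3/5 ✓
(1,3)B 4/5 ✓
(1,4)A 2/5 ✓
(1,5)A 2/3 ✓
(2,1)A 2/4 ✓
(2,2)B 3/6 ✓
(2,3)B 5/6 ✓
(2,4)B 4/7 ✓
(2,5)A 2/5 ✓
(3,1)A 1/2 ✓
(3,4)B 5/7 ✓
(3,5)B 3/5 ✓
(4,3)B 4/4 ✓
(4,4)B 5/7 ✓
(4,5)A 1/5 ✗
(5,3)B 4/6 ✓
(5,4)B 4/7 ✓
(5,5)A 1/4 ✓
(6,2)A 3/4 ✓
(6,3)A 3/7 ✓
(6,4)B 4/7 ✓
(7,2)A 3/3 ✓
(7,3)A 3/5 ✓
(7,4)B 2/4 ✓
(7,5)B 2/2 ✓
For instance (4,5) has only 1/5 same-type neighbors, below 1/4.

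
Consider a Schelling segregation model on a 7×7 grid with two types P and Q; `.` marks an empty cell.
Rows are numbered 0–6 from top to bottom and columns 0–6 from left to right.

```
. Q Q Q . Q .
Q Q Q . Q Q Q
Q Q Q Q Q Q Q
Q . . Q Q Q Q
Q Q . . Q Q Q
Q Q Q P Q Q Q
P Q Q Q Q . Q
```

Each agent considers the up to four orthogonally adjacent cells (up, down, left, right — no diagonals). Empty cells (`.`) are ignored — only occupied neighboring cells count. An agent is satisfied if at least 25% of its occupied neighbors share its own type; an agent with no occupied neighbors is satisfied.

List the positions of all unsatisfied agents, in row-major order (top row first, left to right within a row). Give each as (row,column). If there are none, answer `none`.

(5,3), (6,0)

Row 0: (0,1)Q 2/2 satisfied · (0,2)Q 3/3 satisfied · (0,3)Q 1/1 satisfied · (0,5)Q 1/1 satisfied
Row 1: (1,0)Q 2/2 satisfied · (1,1)Q 4/4 satisfied · (1,2)Q 3/3 satisfied · (1,4)Q 2/2 satisfied · (1,5)Q 4/4 satisfied · (1,6)Q 2/2 satisfied
Row 2: (2,0)Q 3/3 satisfied · (2,1)Q 3/3 satisfied · (2,2)Q 3/3 satisfied · (2,3)Q 3/3 satisfied · (2,4)Q 4/4 satisfied · (2,5)Q 4/4 satisfied · (2,6)Q 3/3 satisfied
Row 3: (3,0)Q 2/2 satisfied · (3,3)Q 2/2 satisfied · (3,4)Q 4/4 satisfied · (3,5)Q 4/4 satisfied · (3,6)Q 3/3 satisfied
Row 4: (4,0)Q 3/3 satisfied · (4,1)Q 2/2 satisfied · (4,4)Q 3/3 satisfied · (4,5)Q 4/4 satisfied · (4,6)Q 3/3 satisfied
Row 5: (5,0)Q 2/3 satisfied · (5,1)Q 4/4 satisfied · (5,2)Q 2/3 satisfied · (5,3)P 0/3 not · (5,4)Q 3/4 satisfied · (5,5)Q 3/3 satisfied · (5,6)Q 3/3 satisfied
Row 6: (6,0)P 0/2 not · (6,1)Q 2/3 satisfied · (6,2)Q 3/3 satisfied · (6,3)Q 2/3 satisfied · (6,4)Q 2/2 satisfied · (6,6)Q 1/1 satisfied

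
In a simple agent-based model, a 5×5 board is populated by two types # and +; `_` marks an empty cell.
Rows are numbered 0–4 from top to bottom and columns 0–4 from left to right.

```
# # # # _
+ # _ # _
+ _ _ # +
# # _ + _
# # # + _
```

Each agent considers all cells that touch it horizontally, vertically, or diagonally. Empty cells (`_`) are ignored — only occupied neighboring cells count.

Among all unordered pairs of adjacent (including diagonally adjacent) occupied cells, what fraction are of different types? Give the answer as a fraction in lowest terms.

Scan each occupied cell's neighbors to the right and below (and the two forward diagonals) so each pair is counted once.
From row 0: 2 unlike of 10 pairs (running 2/10).
From row 1: 3 unlike of 5 pairs (running 5/15).
From row 2: 4 unlike of 5 pairs (running 9/20).
From row 3: 1 unlike of 8 pairs (running 10/28).
From row 4: 1 unlike of 3 pairs (running 11/31).
Total adjacent occupied pairs: 31; unlike-type pairs: 11.
11/31 is already in lowest terms.

11/31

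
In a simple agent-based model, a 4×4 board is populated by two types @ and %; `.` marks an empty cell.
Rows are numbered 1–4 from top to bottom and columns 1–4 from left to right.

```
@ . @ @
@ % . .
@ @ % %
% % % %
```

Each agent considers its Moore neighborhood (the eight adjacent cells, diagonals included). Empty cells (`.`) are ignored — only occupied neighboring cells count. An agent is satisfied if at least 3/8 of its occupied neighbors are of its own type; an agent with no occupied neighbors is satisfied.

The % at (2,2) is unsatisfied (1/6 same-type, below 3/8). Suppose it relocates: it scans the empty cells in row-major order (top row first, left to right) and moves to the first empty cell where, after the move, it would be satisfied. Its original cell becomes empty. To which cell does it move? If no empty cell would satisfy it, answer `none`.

(2,3)

Vacating (2,2). Empty cells in order:
  (1,2): 0/3 same-type → still unsatisfied.
  (2,3): 2/5 same-type → satisfied — stop here.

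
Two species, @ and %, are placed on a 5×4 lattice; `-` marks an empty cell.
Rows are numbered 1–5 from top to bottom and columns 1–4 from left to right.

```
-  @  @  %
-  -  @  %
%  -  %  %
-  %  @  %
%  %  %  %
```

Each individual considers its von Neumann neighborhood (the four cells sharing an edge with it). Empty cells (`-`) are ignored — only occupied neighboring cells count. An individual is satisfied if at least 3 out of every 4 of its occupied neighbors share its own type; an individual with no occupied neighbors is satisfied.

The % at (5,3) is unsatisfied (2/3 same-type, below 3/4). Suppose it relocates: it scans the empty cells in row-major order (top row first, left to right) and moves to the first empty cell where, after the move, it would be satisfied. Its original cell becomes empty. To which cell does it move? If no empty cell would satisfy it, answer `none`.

(2,1)

Vacating (5,3). Empty cells in order:
  (1,1): 0/1 same-type → still unsatisfied.
  (2,1): 1/1 same-type → satisfied — stop here.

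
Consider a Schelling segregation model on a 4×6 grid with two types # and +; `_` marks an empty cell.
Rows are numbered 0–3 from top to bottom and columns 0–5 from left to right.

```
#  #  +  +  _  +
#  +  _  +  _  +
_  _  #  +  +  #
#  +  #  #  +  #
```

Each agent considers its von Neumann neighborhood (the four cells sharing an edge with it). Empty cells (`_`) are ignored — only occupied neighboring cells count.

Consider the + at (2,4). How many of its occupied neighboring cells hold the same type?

Occupied neighbors of (2,4): (3,4)=+, (2,3)=+, (2,5)=#.
Same type (+): 2 of 3.

2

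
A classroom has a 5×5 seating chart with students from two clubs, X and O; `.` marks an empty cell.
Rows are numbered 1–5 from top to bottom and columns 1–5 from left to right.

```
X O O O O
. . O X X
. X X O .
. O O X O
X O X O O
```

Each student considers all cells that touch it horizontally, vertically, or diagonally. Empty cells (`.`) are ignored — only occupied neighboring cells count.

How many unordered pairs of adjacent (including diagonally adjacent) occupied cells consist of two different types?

Scan each occupied cell's neighbors to the right and below (and the two forward diagonals) so each pair is counted once.
Row 1: X(1,1)–O(1,2)≠ O(1,2)–O(1,3)= O(1,2)–O(2,3)= O(1,3)–O(1,4)= O(1,3)–O(2,3)= O(1,3)–X(2,4)≠ O(1,4)–O(1,5)= O(1,4)–X(2,4)≠ O(1,4)–X(2,5)≠ O(1,4)–O(2,3)= O(1,5)–X(2,5)≠ O(1,5)–X(2,4)≠  → 6/12 unlike.
Row 2: O(2,3)–X(2,4)≠ O(2,3)–X(3,3)≠ O(2,3)–O(3,4)= O(2,3)–X(3,2)≠ X(2,4)–X(2,5)= X(2,4)–O(3,4)≠ X(2,4)–X(3,3)= X(2,5)–O(3,4)≠  → 5/8 unlike.
Row 3: X(3,2)–X(3,3)= X(3,2)–O(4,2)≠ X(3,2)–O(4,3)≠ X(3,3)–O(3,4)≠ X(3,3)–O(4,3)≠ X(3,3)–X(4,4)= X(3,3)–O(4,2)≠ O(3,4)–X(4,4)≠ O(3,4)–O(4,5)= O(3,4)–O(4,3)=  → 6/10 unlike.
Row 4: O(4,2)–O(4,3)= O(4,2)–O(5,2)= O(4,2)–X(5,3)≠ O(4,2)–X(5,1)≠ O(4,3)–X(4,4)≠ O(4,3)–X(5,3)≠ O(4,3)–O(5,4)= O(4,3)–O(5,2)= X(4,4)–O(4,5)≠ X(4,4)–O(5,4)≠ X(4,4)–O(5,5)≠ X(4,4)–X(5,3)= O(4,5)–O(5,5)= O(4,5)–O(5,4)=  → 7/14 unlike.
Row 5: X(5,1)–O(5,2)≠ O(5,2)–X(5,3)≠ X(5,3)–O(5,4)≠ O(5,4)–O(5,5)=  → 3/4 unlike.
Total adjacent occupied pairs: 48; unlike-type pairs: 27.

27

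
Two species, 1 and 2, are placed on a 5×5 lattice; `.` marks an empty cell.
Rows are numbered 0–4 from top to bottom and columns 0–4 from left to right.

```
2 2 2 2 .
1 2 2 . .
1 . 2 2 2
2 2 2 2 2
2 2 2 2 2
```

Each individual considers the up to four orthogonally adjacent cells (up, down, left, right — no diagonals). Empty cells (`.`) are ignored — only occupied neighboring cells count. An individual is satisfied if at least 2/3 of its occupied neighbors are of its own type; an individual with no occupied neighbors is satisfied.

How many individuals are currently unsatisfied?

Row 0: (0,0)2 1/2 ✗ · (0,1)2 3/3 ✓ · (0,2)2 3/3 ✓ · (0,3)2 1/1 ✓
Row 1: (1,0)1 1/3 ✗ · (1,1)2 2/3 ✓ · (1,2)2 3/3 ✓
Row 2: (2,0)1 1/2 ✗ · (2,2)2 3/3 ✓ · (2,3)2 3/3 ✓ · (2,4)2 2/2 ✓
Row 3: (3,0)2 2/3 ✓ · (3,1)2 3/3 ✓ · (3,2)2 4/4 ✓ · (3,3)2 4/4 ✓ · (3,4)2 3/3 ✓
Row 4: (4,0)2 2/2 ✓ · (4,1)2 3/3 ✓ · (4,2)2 3/3 ✓ · (4,3)2 3/3 ✓ · (4,4)2 2/2 ✓
Unsatisfied: (0,0), (1,0), (2,0) — 3 in total.

3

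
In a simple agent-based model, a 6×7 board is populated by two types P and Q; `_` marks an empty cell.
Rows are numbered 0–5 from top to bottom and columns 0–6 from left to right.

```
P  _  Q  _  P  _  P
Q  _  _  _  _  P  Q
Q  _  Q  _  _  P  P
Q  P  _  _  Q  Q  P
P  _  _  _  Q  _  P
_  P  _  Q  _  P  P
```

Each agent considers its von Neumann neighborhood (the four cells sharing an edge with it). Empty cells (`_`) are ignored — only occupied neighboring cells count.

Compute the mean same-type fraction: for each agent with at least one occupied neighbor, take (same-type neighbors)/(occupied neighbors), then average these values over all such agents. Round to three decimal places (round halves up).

Row 0: (0,0)P 0/1 · (0,2)Q — no occupied neighbors · (0,4)P — no occupied neighbors · (0,6)P 0/1
Row 1: (1,0)Q 1/2 · (1,5)P 1/2 · (1,6)Q 0/3
Row 2: (2,0)Q 2/2 · (2,2)Q — no occupied neighbors · (2,5)P 2/3 · (2,6)P 2/3
Row 3: (3,0)Q 1/3 · (3,1)P 0/1 · (3,4)Q 2/2 · (3,5)Q 1/3 · (3,6)P 2/3
Row 4: (4,0)P 0/1 · (4,4)Q 1/1 · (4,6)P 2/2
Row 5: (5,1)P — no occupied neighbors · (5,3)Q — no occupied neighbors · (5,5)P 1/1 · (5,6)P 2/2
Sum over 18 agents: 0/1 + 0/1 + 1/2 + 1/2 + 0/3 + 2/2 + 2/3 + 2/3 + 1/3 + 0/1 + 2/2 + 1/3 + 2/3 + 0/1 + 1/1 + 2/2 + 1/1 + 2/2 = 29/3; mean = 29/3 ÷ 18 = 29/54 = 0.537037… → 0.537.

0.537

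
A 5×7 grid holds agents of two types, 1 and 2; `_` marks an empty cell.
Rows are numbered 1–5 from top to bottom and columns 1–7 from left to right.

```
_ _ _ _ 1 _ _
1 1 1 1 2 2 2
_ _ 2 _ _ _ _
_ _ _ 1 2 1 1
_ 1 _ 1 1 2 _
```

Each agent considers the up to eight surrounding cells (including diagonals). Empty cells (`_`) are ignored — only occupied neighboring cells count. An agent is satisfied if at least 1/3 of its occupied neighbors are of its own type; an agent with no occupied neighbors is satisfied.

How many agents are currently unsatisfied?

(1,5)1 1/3 satisfied
(2,1)1 1/1 satisfied
(2,2)1 2/3 satisfied
(2,3)1 2/3 satisfied
(2,4)1 2/4 satisfied
(2,5)2 1/3 satisfied
(2,6)2 2/3 satisfied
(2,7)2 1/1 satisfied
(3,3)2 0/4 not
(4,4)1 2/4 satisfied
(4,5)2 1/5 not
(4,6)1 2/4 satisfied
(4,7)1 1/2 satisfied
(5,2)1 0/0 satisfied
(5,4)1 2/3 satisfied
(5,5)1 3/5 satisfied
(5,6)2 1/4 not
Unsatisfied: (3,3), (4,5), (5,6) — 3 in total.

3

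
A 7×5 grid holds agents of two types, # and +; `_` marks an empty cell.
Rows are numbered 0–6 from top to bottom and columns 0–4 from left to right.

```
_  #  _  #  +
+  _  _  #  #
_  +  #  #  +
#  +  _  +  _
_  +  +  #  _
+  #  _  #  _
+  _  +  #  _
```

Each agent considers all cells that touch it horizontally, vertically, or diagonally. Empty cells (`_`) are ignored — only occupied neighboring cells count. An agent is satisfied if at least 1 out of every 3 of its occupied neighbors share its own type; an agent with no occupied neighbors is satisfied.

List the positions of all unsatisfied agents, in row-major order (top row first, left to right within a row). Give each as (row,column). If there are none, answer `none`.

(0,1)# 0/1 not
(0,3)# 2/3 satisfied
(0,4)+ 0/3 not
(1,0)+ 1/2 satisfied
(1,3)# 4/6 satisfied
(1,4)# 3/5 satisfied
(2,1)+ 2/4 satisfied
(2,2)# 2/5 satisfied
(2,3)# 3/5 satisfied
(2,4)+ 1/4 not
(3,0)# 0/3 not
(3,1)+ 3/5 satisfied
(3,3)+ 2/5 satisfied
(4,1)+ 3/5 satisfied
(4,2)+ 3/6 satisfied
(4,3)# 1/3 satisfied
(5,0)+ 2/3 satisfied
(5,1)# 0/5 not
(5,3)# 2/4 satisfied
(6,0)+ 1/2 satisfied
(6,2)+ 0/3 not
(6,3)# 1/2 satisfied

(0,1), (0,4), (2,4), (3,0), (5,1), (6,2)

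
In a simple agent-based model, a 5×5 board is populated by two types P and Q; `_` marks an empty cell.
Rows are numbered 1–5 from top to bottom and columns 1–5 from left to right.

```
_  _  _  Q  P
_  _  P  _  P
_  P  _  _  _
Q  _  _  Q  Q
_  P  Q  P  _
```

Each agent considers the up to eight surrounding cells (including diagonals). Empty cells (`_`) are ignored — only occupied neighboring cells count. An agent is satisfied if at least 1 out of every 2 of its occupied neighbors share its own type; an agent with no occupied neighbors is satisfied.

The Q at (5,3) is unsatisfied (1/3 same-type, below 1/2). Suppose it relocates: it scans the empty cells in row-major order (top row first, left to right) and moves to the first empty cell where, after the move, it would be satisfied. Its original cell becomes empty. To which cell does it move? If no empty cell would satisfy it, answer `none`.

(1,1)

Vacating (5,3). Empty cells in order:
  (1,1): 0/0 same-type → satisfied — stop here.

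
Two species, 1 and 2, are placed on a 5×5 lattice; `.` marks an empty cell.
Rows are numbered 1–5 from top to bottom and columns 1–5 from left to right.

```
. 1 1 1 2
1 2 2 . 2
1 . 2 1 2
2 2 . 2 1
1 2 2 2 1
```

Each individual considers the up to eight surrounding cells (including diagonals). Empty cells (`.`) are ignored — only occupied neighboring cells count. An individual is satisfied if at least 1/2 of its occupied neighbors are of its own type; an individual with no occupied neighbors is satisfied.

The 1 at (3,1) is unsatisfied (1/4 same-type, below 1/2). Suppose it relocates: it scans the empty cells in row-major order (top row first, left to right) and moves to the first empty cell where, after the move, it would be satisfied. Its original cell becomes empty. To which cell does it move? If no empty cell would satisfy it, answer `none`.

Vacating (3,1). Empty cells in order:
  (1,1): 2/3 same-type → satisfied — stop here.

(1,1)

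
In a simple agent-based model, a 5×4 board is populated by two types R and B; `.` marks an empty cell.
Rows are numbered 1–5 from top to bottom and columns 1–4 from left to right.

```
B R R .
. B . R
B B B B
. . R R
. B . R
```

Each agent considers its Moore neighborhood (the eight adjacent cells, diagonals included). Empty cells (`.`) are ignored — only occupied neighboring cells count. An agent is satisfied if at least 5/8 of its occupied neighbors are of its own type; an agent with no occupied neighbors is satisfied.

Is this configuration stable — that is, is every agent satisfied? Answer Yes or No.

No

Row 1: (1,1)B 1/2 ✗ · (1,2)R 1/3 ✗ · (1,3)R 2/3 ✓
Row 2: (2,2)B 4/6 ✓ · (2,4)R 1/3 ✗
Row 3: (3,1)B 2/2 ✓ · (3,2)B 3/4 ✓ · (3,3)B 3/6 ✗ · (3,4)B 1/4 ✗
Row 4: (4,3)R 2/6 ✗ · (4,4)R 2/4 ✗
Row 5: (5,2)B 0/1 ✗ · (5,4)R 2/2 ✓
For instance (1,1) has only 1/2 same-type neighbors, below 5/8.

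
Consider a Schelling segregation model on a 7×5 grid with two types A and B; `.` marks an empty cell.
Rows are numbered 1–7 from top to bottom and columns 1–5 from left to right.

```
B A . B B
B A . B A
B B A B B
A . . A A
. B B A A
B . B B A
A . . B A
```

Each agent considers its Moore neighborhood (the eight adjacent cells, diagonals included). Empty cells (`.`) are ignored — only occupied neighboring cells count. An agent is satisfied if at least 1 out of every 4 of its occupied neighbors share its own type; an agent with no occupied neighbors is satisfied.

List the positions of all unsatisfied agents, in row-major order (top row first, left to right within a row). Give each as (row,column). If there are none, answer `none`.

(1,1)B 1/3 ok
(1,2)A 1/3 ok
(1,4)B 2/3 ok
(1,5)B 2/3 ok
(2,1)B 3/5 ok
(2,2)A 2/6 ok
(2,4)B 4/6 ok
(2,5)A 0/5 unhappy
(3,1)B 2/4 ok
(3,2)B 2/5 ok
(3,3)A 2/5 ok
(3,4)B 2/6 ok
(3,5)B 2/5 ok
(4,1)A 0/3 unhappy
(4,4)A 4/7 ok
(4,5)A 3/5 ok
(5,2)B 3/4 ok
(5,3)B 3/5 ok
(5,4)A 4/7 ok
(5,5)A 4/5 ok
(6,1)B 1/2 ok
(6,3)B 4/5 ok
(6,4)B 3/7 ok
(6,5)A 3/5 ok
(7,1)A 0/1 unhappy
(7,4)B 2/4 ok
(7,5)A 1/3 ok

(2,5), (4,1), (7,1)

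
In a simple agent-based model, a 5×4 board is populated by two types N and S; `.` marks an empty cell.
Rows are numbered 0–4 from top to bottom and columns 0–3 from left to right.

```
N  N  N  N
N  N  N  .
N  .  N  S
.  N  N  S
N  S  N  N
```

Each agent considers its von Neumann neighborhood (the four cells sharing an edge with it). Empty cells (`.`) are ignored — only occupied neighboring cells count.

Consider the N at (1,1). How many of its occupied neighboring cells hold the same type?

3

Occupied neighbors of (1,1): (0,1)=N, (1,0)=N, (1,2)=N.
Same type (N): 3 of 3.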